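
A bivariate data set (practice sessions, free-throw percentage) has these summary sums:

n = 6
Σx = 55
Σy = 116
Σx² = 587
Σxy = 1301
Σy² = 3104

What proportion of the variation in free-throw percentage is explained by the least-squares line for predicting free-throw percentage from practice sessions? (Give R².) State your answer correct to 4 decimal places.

Sxx = Σx² − (Σx)²/n = 587 − 504.166667 = 82.833333
Sxy = Σxy − (Σx)(Σy)/n = 1301 − 1063.333333 = 237.666667
Syy = Σy² − (Σy)²/n = 3104 − 2242.666667 = 861.333333
R² = Sxy²/(Sxx·Syy) = (237.666667)²/(82.833333·861.333333) = 0.791699

0.7917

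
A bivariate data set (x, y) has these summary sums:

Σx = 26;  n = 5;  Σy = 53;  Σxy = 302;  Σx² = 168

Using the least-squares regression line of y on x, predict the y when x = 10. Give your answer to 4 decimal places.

Sxx = Σx² − (Σx)²/n = 168 − 135.2 = 32.8
Sxy = Σxy − (Σx)(Σy)/n = 302 − 275.6 = 26.4
b = Sxy/Sxx = 26.4/32.8 = 0.804878
a = ȳ − b·x̄ = 10.6 − 0.804878·5.2 = 6.414634
ŷ(10) = a + b·10 = 6.414634 + 0.804878·10 = 14.463415

14.4634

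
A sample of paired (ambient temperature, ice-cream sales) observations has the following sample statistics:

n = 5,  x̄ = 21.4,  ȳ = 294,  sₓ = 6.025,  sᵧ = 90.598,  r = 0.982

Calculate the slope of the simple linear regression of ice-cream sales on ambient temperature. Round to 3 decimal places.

14.766

b = r · sᵧ/sₓ = 0.982 · 90.598/6.025 = 14.766346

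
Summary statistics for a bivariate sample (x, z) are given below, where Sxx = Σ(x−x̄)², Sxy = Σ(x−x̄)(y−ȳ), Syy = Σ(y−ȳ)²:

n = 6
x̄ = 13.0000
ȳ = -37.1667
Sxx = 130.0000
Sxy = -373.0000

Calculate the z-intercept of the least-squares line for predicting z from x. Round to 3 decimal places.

b = Sxy/Sxx = -373/130 = -2.869231
a = ȳ − b·x̄ = -37.1667 − (-2.869231)·13 = 0.1333

0.133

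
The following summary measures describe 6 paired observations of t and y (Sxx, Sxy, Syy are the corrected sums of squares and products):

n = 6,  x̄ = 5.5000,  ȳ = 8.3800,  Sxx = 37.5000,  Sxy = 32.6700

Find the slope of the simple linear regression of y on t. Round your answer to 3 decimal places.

b = Sxy/Sxx = 32.67/37.5 = 0.8712

0.871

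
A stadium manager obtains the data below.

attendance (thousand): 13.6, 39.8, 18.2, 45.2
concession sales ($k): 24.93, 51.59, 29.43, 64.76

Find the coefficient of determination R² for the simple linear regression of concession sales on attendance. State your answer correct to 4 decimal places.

n = 4, Σx = 116.8, Σy = 170.71, Σxy = 5855.108, Σx² = 4143.28, Σy² = 8343.0155
Sxx = Σx² − (Σx)²/n = 4143.28 − 3410.56 = 732.72
Sxy = Σxy − (Σx)(Σy)/n = 5855.108 − 4984.732 = 870.376
Syy = Σy² − (Σy)²/n = 8343.0155 − 7285.476025 = 1057.539475
R² = Sxy²/(Sxx·Syy) = (870.376)²/(732.72·1057.539475) = 0.977640

0.9776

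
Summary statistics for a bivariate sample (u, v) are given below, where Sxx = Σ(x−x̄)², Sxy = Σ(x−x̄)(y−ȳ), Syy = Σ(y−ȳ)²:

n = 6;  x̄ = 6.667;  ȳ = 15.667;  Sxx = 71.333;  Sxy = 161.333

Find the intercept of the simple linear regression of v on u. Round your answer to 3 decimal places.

0.588

b = Sxy/Sxx = 161.333/71.333 = 2.261688
a = ȳ − b·x̄ = 15.667 − 2.261688·6.667 = 0.588325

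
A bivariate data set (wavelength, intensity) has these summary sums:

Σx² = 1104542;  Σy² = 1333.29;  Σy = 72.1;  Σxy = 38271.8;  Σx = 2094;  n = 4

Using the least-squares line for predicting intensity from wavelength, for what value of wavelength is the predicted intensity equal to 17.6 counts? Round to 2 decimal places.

516.79

Sxx = Σx² − (Σx)²/n = 1104542 − 1096209 = 8333
Sxy = Σxy − (Σx)(Σy)/n = 38271.8 − 37744.35 = 527.45
b = Sxy/Sxx = 527.45/8333 = 0.063297
a = ȳ − b·x̄ = 18.025 − 0.063297·523.5 = -15.110734
Set a + b·x = 17.6: x = (17.6 − (-15.110734)) / 0.063297 = 516.785572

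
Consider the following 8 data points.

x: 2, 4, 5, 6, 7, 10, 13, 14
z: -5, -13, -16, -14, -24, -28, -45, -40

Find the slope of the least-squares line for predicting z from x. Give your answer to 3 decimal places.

n = 8, Σx = 61, Σy = -185, Σxy = -1819, Σx² = 595
Sxx = Σx² − (Σx)²/n = 595 − 465.125 = 129.875
Sxy = Σxy − (Σx)(Σy)/n = -1819 − (-1410.625) = -408.375
b = Sxy/Sxx = -408.375/129.875 = -3.144370

-3.144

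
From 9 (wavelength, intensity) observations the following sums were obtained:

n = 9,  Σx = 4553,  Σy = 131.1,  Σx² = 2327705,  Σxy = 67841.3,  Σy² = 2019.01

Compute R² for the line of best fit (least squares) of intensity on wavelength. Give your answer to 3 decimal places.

0.866

Sxx = Σx² − (Σx)²/n = 2327705 − 2303312.111111 = 24392.888889
Sxy = Σxy − (Σx)(Σy)/n = 67841.3 − 66322.033333 = 1519.266667
Syy = Σy² − (Σy)²/n = 2019.01 − 1909.69 = 109.32
R² = Sxy²/(Sxx·Syy) = (1519.266667)²/(24392.888889·109.32) = 0.865576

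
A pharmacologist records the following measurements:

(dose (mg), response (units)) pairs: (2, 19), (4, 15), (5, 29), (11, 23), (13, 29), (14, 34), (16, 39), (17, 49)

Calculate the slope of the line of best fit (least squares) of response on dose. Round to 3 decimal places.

1.600

n = 8, Σx = 82, Σy = 237, Σxy = 2806, Σx² = 1076
Sxx = Σx² − (Σx)²/n = 1076 − 840.5 = 235.5
Sxy = Σxy − (Σx)(Σy)/n = 2806 − 2429.25 = 376.75
b = Sxy/Sxx = 376.75/235.5 = 1.599788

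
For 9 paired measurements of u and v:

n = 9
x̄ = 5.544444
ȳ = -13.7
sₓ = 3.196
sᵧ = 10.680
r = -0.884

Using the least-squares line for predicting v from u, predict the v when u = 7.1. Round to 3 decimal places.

-18.295

b = r · sᵧ/sₓ = -0.884 · 10.68/3.196 = -2.954043
a = ȳ − b·x̄ = -13.7 − (-2.954043)·5.544444 = 2.678524
ŷ(7.1) = a + b·7.1 = 2.678524 + (-2.954043)·7.1 = -18.295179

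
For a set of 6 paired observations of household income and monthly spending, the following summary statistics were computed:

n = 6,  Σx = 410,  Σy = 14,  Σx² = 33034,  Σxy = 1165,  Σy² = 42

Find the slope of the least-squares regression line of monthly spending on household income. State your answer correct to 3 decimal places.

0.042

Sxx = Σx² − (Σx)²/n = 33034 − 28016.666667 = 5017.333333
Sxy = Σxy − (Σx)(Σy)/n = 1165 − 956.666667 = 208.333333
b = Sxy/Sxx = 208.333333/5017.333333 = 0.041523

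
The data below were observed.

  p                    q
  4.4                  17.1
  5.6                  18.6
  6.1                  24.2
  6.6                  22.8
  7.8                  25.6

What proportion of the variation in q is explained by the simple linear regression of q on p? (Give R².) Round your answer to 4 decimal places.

n = 5, Σx = 30.5, Σy = 108.3, Σxy = 677.18, Σx² = 192.33, Σy² = 2399.21
Sxx = Σx² − (Σx)²/n = 192.33 − 186.05 = 6.28
Sxy = Σxy − (Σx)(Σy)/n = 677.18 − 660.63 = 16.55
Syy = Σy² − (Σy)²/n = 2399.21 − 2345.778 = 53.432
R² = Sxy²/(Sxx·Syy) = (16.55)²/(6.28·53.432) = 0.816272

0.8163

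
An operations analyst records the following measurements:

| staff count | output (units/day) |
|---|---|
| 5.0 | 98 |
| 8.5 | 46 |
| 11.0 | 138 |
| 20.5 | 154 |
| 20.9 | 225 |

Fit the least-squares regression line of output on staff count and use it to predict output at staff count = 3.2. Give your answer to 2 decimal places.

57.55

n = 5, Σx = 65.9, Σy = 661, Σxy = 10258.5, Σx² = 1075.31
Sxx = Σx² − (Σx)²/n = 1075.31 − 868.562 = 206.748
Sxy = Σxy − (Σx)(Σy)/n = 10258.5 − 8711.98 = 1546.52
b = Sxy/Sxx = 1546.52/206.748 = 7.480217
a = ȳ − b·x̄ = 132.2 − 7.480217·13.18 = 33.610734
ŷ(3.2) = a + b·3.2 = 33.610734 + 7.480217·3.2 = 57.547430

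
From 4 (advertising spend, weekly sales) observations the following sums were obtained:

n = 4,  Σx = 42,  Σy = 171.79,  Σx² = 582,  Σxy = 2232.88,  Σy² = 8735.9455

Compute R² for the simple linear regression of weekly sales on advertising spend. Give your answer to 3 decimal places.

0.962

Sxx = Σx² − (Σx)²/n = 582 − 441 = 141
Sxy = Σxy − (Σx)(Σy)/n = 2232.88 − 1803.795 = 429.085
Syy = Σy² − (Σy)²/n = 8735.9455 − 7377.951025 = 1357.994475
R² = Sxy²/(Sxx·Syy) = (429.085)²/(141·1357.994475) = 0.961545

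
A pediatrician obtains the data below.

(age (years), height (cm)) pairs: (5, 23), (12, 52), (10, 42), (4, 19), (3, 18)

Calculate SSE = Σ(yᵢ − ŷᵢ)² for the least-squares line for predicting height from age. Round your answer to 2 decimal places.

n = 5, Σx = 34, Σy = 154, Σxy = 1289, Σx² = 294, Σy² = 5682
Sxx = Σx² − (Σx)²/n = 294 − 231.2 = 62.8
Sxy = Σxy − (Σx)(Σy)/n = 1289 − 1047.2 = 241.8
Syy = Σy² − (Σy)²/n = 5682 − 4743.2 = 938.8
b = Sxy/Sxx = 241.8/62.8 = 3.850318
SSE = Syy − b·Sxy = 938.8 − 3.850318·241.8 = 7.792994

7.79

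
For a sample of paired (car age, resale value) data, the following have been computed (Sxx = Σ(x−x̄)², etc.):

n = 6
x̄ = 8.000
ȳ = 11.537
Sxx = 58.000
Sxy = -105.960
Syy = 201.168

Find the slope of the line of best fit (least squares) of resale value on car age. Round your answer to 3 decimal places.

b = Sxy/Sxx = -105.96/58 = -1.826897

-1.827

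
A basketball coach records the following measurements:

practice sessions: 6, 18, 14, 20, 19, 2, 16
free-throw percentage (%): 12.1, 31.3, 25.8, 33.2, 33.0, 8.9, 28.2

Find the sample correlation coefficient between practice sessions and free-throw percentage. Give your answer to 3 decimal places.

0.996

n = 7, Σx = 95, Σy = 172.5, Σxy = 2757.2, Σx² = 1577, Σy² = 4857.43
Sxx = Σx² − (Σx)²/n = 1577 − 1289.285714 = 287.714286
Sxy = Σxy − (Σx)(Σy)/n = 2757.2 − 2341.071429 = 416.128571
Syy = Σy² − (Σy)²/n = 4857.43 − 4250.892857 = 606.537143
r = Sxy/√(Sxx·Syy) = 416.128571/√(174509.400816) = 416.128571/417.743224 = 0.996135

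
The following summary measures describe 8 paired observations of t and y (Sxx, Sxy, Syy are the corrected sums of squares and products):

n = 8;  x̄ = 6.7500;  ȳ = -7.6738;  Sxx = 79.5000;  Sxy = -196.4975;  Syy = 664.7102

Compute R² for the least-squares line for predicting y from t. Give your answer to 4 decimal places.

R² = Sxy²/(Sxx·Syy) = (-196.4975)²/(79.5·664.7102) = 0.730659

0.7307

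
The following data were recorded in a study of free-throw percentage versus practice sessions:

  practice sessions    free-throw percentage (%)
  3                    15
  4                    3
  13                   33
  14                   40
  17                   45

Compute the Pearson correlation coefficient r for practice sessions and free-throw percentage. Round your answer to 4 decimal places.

0.9517

n = 5, Σx = 51, Σy = 136, Σxy = 1811, Σx² = 679, Σy² = 4948
Sxx = Σx² − (Σx)²/n = 679 − 520.2 = 158.8
Sxy = Σxy − (Σx)(Σy)/n = 1811 − 1387.2 = 423.8
Syy = Σy² − (Σy)²/n = 4948 − 3699.2 = 1248.8
r = Sxy/√(Sxx·Syy) = 423.8/√(198309.44) = 423.8/445.319481 = 0.951676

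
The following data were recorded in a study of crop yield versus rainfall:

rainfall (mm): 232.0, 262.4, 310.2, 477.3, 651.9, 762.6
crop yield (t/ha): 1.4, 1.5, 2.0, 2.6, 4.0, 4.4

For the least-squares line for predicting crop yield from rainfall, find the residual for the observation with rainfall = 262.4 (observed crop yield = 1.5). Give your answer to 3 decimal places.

n = 6, Σx = 2696.4, Σy = 15.9, Σxy = 8542.82, Σx² = 1453249.46
Sxx = Σx² − (Σx)²/n = 1453249.46 − 1211762.16 = 241487.3
Sxy = Σxy − (Σx)(Σy)/n = 8542.82 − 7145.46 = 1397.36
b = Sxy/Sxx = 1397.36/241487.3 = 0.005786
a = ȳ − b·x̄ = 2.65 − 0.005786·449.4 = 0.049559
ŷ(262.4) = 0.049559 + 0.005786·262.4 = 1.567929
residual = y − ŷ = 1.5 − 1.567929 = -0.067929

-0.068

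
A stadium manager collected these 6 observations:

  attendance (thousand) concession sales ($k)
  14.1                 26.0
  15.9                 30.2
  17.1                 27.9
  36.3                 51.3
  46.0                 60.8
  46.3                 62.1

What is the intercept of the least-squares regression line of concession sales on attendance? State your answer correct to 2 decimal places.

n = 6, Σx = 175.7, Σy = 258.3, Σxy = 8858.09, Σx² = 6321.41
Sxx = Σx² − (Σx)²/n = 6321.41 − 5145.081667 = 1176.328333
Sxy = Σxy − (Σx)(Σy)/n = 8858.09 − 7563.885 = 1294.205
b = Sxy/Sxx = 1294.205/1176.328333 = 1.100207
a = ȳ − b·x̄ = 43.05 − 1.100207·29.283333 = 10.832263

10.83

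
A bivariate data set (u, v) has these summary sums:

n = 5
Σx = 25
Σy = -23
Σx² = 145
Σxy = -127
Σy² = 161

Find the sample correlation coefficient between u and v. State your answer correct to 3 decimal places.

Sxx = Σx² − (Σx)²/n = 145 − 125 = 20
Sxy = Σxy − (Σx)(Σy)/n = -127 − (-115) = -12
Syy = Σy² − (Σy)²/n = 161 − 105.8 = 55.2
r = Sxy/√(Sxx·Syy) = -12/√(1104) = -12/33.226495 = -0.361158

-0.361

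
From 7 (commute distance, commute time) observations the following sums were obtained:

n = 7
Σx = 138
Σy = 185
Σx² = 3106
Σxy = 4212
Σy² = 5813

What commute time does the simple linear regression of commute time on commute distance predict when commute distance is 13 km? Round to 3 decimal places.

Sxx = Σx² − (Σx)²/n = 3106 − 2720.571429 = 385.428571
Sxy = Σxy − (Σx)(Σy)/n = 4212 − 3647.142857 = 564.857143
b = Sxy/Sxx = 564.857143/385.428571 = 1.465530
a = ȳ − b·x̄ = 26.428571 − 1.465530·19.714286 = -2.463306
ŷ(13) = a + b·13 = -2.463306 + 1.465530·13 = 16.588584

16.589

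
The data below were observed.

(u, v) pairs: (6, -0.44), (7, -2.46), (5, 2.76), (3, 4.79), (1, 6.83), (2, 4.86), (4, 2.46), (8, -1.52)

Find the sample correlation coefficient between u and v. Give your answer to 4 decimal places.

n = 8, Σx = 36, Σy = 17.28, Σxy = 22.54, Σx² = 204, Σy² = 115.4374
Sxx = Σx² − (Σx)²/n = 204 − 162 = 42
Sxy = Σxy − (Σx)(Σy)/n = 22.54 − 77.76 = -55.22
Syy = Σy² − (Σy)²/n = 115.4374 − 37.3248 = 78.1126
r = Sxy/√(Sxx·Syy) = -55.22/√(3280.7292) = -55.22/57.277650 = -0.964076

-0.9641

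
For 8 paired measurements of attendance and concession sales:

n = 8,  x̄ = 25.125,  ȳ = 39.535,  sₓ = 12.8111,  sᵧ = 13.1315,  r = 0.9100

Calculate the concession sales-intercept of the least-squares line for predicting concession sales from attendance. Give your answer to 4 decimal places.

16.0994

b = r · sᵧ/sₓ = 0.91 · 13.1315/12.8111 = 0.932759
a = ȳ − b·x̄ = 39.535 − 0.932759·25.125 = 16.099438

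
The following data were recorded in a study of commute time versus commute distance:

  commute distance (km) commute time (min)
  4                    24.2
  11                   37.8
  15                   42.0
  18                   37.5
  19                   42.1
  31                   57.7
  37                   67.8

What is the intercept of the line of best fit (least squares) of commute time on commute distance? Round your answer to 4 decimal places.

n = 7, Σx = 135, Σy = 309.1, Σxy = 6914.8, Σx² = 3377
Sxx = Σx² − (Σx)²/n = 3377 − 2603.571429 = 773.428571
Sxy = Σxy − (Σx)(Σy)/n = 6914.8 − 5961.214286 = 953.585714
b = Sxy/Sxx = 953.585714/773.428571 = 1.232933
a = ȳ − b·x̄ = 44.157143 − 1.232933·19.285714 = 20.379147

20.3791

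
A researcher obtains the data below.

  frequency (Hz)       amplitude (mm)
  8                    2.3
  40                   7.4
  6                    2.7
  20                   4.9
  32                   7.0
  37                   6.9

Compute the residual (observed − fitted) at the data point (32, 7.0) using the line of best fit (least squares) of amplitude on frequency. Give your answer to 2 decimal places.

0.56

n = 6, Σx = 143, Σy = 31.2, Σxy = 907.9, Σx² = 4493
Sxx = Σx² − (Σx)²/n = 4493 − 3408.166667 = 1084.833333
Sxy = Σxy − (Σx)(Σy)/n = 907.9 − 743.6 = 164.3
b = Sxy/Sxx = 164.3/1084.833333 = 0.151452
a = ȳ − b·x̄ = 5.2 − 0.151452·23.833333 = 1.590398
ŷ(32) = 1.590398 + 0.151452·32 = 6.436857
residual = y − ŷ = 7.0 − 6.436857 = 0.563143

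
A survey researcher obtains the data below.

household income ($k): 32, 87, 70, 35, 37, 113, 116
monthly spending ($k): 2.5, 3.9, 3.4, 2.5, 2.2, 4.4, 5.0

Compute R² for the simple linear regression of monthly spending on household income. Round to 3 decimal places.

0.965

n = 7, Σx = 490, Σy = 23.9, Σxy = 1903.4, Σx² = 42312, Σy² = 88.47
Sxx = Σx² − (Σx)²/n = 42312 − 34300 = 8012
Sxy = Σxy − (Σx)(Σy)/n = 1903.4 − 1673 = 230.4
Syy = Σy² − (Σy)²/n = 88.47 − 81.601429 = 6.868571
R² = Sxy²/(Sxx·Syy) = (230.4)²/(8012·6.868571) = 0.964623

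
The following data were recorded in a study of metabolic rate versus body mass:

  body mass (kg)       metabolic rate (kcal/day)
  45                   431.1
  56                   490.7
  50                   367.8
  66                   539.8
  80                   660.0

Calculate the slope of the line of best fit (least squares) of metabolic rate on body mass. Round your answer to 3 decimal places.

n = 5, Σx = 297, Σy = 2489.4, Σxy = 153695.5, Σx² = 18417
Sxx = Σx² − (Σx)²/n = 18417 − 17641.8 = 775.2
Sxy = Σxy − (Σx)(Σy)/n = 153695.5 − 147870.36 = 5825.14
b = Sxy/Sxx = 5825.14/775.2 = 7.514370

7.514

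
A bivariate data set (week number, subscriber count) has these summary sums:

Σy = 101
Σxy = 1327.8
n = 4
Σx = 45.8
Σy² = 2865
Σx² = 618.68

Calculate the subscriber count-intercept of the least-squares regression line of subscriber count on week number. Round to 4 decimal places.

4.4379

Sxx = Σx² − (Σx)²/n = 618.68 − 524.41 = 94.27
Sxy = Σxy − (Σx)(Σy)/n = 1327.8 − 1156.45 = 171.35
b = Sxy/Sxx = 171.35/94.27 = 1.817651
a = ȳ − b·x̄ = 25.25 − 1.817651·11.45 = 4.437891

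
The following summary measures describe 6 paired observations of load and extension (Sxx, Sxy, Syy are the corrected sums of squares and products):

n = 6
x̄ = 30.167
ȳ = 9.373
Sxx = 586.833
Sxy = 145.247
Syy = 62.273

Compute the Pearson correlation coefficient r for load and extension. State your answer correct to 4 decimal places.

r = Sxy/√(Sxx·Syy) = 145.247/√(36543.851409) = 145.247/191.164462 = 0.759801

0.7598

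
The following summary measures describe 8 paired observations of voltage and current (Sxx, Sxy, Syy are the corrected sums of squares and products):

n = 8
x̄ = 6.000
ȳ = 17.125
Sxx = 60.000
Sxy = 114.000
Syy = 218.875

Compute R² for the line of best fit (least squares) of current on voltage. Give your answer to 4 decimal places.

0.9896

R² = Sxy²/(Sxx·Syy) = (114)²/(60·218.875) = 0.989606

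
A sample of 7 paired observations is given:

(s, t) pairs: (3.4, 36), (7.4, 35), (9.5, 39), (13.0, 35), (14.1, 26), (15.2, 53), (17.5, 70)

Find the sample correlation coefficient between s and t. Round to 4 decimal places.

n = 7, Σx = 80.1, Σy = 294, Σxy = 3604.1, Σx² = 1061.67, Σy² = 13652
Sxx = Σx² − (Σx)²/n = 1061.67 − 916.572857 = 145.097143
Sxy = Σxy − (Σx)(Σy)/n = 3604.1 − 3364.2 = 239.9
Syy = Σy² − (Σy)²/n = 13652 − 12348 = 1304
r = Sxy/√(Sxx·Syy) = 239.9/√(189206.674286) = 239.9/434.978935 = 0.551521

0.5515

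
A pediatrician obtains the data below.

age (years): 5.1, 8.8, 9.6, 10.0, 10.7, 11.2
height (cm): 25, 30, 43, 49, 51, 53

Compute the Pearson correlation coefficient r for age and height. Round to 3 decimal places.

n = 6, Σx = 55.4, Σy = 251, Σxy = 2433.6, Σx² = 535.54, Σy² = 11185
Sxx = Σx² − (Σx)²/n = 535.54 − 511.526667 = 24.013333
Sxy = Σxy − (Σx)(Σy)/n = 2433.6 − 2317.566667 = 116.033333
Syy = Σy² − (Σy)²/n = 11185 − 10500.166667 = 684.833333
r = Sxy/√(Sxx·Syy) = 116.033333/√(16445.131111) = 116.033333/128.238571 = 0.904824

0.905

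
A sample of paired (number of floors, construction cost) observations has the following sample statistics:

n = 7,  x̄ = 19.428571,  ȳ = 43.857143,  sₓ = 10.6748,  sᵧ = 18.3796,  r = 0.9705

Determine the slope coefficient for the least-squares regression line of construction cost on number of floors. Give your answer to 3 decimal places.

b = r · sᵧ/sₓ = 0.9705 · 18.3796/10.6748 = 1.670982

1.671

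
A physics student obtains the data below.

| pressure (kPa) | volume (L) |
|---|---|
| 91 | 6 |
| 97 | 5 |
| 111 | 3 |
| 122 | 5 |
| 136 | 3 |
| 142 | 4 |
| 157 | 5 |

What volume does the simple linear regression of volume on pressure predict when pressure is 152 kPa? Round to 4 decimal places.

n = 7, Σx = 856, Σy = 31, Σxy = 3735, Σx² = 108204
Sxx = Σx² − (Σx)²/n = 108204 − 104676.571429 = 3527.428571
Sxy = Σxy − (Σx)(Σy)/n = 3735 − 3790.857143 = -55.857143
b = Sxy/Sxx = -55.857143/3527.428571 = -0.015835
a = ȳ − b·x̄ = 4.428571 − (-0.015835)·122.285714 = 6.364977
ŷ(152) = a + b·152 = 6.364977 + (-0.015835)·152 = 3.958043

3.9580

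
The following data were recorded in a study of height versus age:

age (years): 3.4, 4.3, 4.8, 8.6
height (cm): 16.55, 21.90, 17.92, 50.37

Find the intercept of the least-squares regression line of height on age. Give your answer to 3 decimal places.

-9.018

n = 4, Σx = 21.1, Σy = 106.74, Σxy = 669.638, Σx² = 127.05
Sxx = Σx² − (Σx)²/n = 127.05 − 111.3025 = 15.7475
Sxy = Σxy − (Σx)(Σy)/n = 669.638 − 563.0535 = 106.5845
b = Sxy/Sxx = 106.5845/15.7475 = 6.768344
a = ȳ − b·x̄ = 26.685 − 6.768344·5.275 = -9.018016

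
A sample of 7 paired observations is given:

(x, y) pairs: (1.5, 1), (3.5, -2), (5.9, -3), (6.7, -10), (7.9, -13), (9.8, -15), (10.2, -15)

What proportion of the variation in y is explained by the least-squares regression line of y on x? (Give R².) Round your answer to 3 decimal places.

0.914

n = 7, Σx = 45.5, Σy = -57, Σxy = -492.9, Σx² = 356.69, Σy² = 733
Sxx = Σx² − (Σx)²/n = 356.69 − 295.75 = 60.94
Sxy = Σxy − (Σx)(Σy)/n = -492.9 − (-370.5) = -122.4
Syy = Σy² − (Σy)²/n = 733 − 464.142857 = 268.857143
R² = Sxy²/(Sxx·Syy) = (-122.4)²/(60.94·268.857143) = 0.914405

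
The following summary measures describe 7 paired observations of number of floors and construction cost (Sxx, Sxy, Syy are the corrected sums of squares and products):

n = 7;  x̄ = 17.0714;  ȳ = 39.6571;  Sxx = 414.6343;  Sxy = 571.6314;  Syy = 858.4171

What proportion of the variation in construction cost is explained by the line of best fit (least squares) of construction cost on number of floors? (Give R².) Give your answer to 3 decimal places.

R² = Sxy²/(Sxx·Syy) = (571.6314)²/(414.6343·858.4171) = 0.918055

0.918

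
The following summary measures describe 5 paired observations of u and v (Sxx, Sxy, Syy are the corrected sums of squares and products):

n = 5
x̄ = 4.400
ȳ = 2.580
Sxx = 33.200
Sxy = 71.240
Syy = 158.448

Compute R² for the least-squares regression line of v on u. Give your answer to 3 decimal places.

0.965

R² = Sxy²/(Sxx·Syy) = (71.24)²/(33.2·158.448) = 0.964768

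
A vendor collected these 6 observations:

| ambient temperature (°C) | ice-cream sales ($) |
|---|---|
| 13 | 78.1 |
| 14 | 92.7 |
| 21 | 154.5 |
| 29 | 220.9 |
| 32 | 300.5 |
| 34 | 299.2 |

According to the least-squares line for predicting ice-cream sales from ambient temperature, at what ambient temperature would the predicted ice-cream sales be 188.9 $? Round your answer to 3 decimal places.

23.637

n = 6, Σx = 143, Σy = 1145.9, Σxy = 31752.5, Σx² = 3827
Sxx = Σx² − (Σx)²/n = 3827 − 3408.166667 = 418.833333
Sxy = Σxy − (Σx)(Σy)/n = 31752.5 − 27310.616667 = 4441.883333
b = Sxy/Sxx = 4441.883333/418.833333 = 10.605372
a = ȳ − b·x̄ = 190.983333 − 10.605372·23.833333 = -61.778034
Set a + b·x = 188.9: x = (188.9 − (-61.778034)) / 10.605372 = 23.636892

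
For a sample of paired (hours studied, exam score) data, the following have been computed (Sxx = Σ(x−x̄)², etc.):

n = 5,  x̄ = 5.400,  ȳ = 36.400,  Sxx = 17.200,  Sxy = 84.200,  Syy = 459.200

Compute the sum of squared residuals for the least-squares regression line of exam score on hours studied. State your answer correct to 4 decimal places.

47.0116

b = Sxy/Sxx = 84.2/17.2 = 4.895349
SSE = Syy − b·Sxy = 459.2 − 4.895349·84.2 = 47.011628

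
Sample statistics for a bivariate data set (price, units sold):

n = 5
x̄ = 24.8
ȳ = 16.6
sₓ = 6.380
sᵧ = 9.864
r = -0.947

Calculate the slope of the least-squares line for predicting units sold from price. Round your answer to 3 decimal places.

-1.464

b = r · sᵧ/sₓ = -0.947 · 9.864/6.38 = -1.464139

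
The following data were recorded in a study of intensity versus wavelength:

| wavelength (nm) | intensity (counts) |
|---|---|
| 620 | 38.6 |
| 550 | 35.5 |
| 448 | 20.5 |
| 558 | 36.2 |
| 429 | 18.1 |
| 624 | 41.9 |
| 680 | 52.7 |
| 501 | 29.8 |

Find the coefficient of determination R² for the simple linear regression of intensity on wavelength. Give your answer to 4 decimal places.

n = 8, Σx = 4410, Σy = 273.3, Σxy = 157516.9, Σx² = 2485786, Σy² = 10229.45
Sxx = Σx² − (Σx)²/n = 2485786 − 2431012.5 = 54773.5
Sxy = Σxy − (Σx)(Σy)/n = 157516.9 − 150656.625 = 6860.275
Syy = Σy² − (Σy)²/n = 10229.45 − 9336.61125 = 892.83875
R² = Sxy²/(Sxx·Syy) = (6860.275)²/(54773.5·892.83875) = 0.962364

0.9624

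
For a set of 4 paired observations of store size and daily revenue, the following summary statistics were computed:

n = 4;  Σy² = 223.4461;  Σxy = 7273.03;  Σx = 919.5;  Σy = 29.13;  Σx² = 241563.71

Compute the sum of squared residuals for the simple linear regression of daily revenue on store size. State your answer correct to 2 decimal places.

0.29

Sxx = Σx² − (Σx)²/n = 241563.71 − 211370.0625 = 30193.6475
Sxy = Σxy − (Σx)(Σy)/n = 7273.03 − 6696.25875 = 576.77125
Syy = Σy² − (Σy)²/n = 223.4461 − 212.139225 = 11.306875
b = Sxy/Sxx = 576.77125/30193.6475 = 0.019102
SSE = Syy − b·Sxy = 11.306875 − 0.019102·576.77125 = 0.289158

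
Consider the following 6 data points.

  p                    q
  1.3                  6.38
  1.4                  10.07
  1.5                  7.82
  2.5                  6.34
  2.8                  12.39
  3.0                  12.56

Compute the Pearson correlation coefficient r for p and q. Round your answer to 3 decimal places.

n = 6, Σx = 12.5, Σy = 55.56, Σxy = 122.344, Σx² = 28.99, Σy² = 554.723
Sxx = Σx² − (Σx)²/n = 28.99 − 26.041667 = 2.948333
Sxy = Σxy − (Σx)(Σy)/n = 122.344 − 115.75 = 6.594
Syy = Σy² − (Σy)²/n = 554.723 − 514.4856 = 40.2374
r = Sxy/√(Sxx·Syy) = 6.594/√(118.633268) = 6.594/10.891890 = 0.605405

0.605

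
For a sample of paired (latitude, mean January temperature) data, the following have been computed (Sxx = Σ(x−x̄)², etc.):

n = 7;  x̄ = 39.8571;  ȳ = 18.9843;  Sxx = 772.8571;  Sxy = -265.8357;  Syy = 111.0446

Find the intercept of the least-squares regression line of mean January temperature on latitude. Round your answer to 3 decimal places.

b = Sxy/Sxx = -265.8357/772.8571 = -0.343965
a = ȳ − b·x̄ = 18.9843 − (-0.343965)·39.8571 = 32.693743

32.694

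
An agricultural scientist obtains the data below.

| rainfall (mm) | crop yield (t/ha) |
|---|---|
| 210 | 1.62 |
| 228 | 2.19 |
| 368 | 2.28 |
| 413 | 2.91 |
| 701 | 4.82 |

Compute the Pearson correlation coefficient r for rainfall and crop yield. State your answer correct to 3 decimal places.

0.974

n = 5, Σx = 1920, Σy = 13.82, Σxy = 6259.21, Σx² = 893478, Σy² = 44.3194
Sxx = Σx² − (Σx)²/n = 893478 − 737280 = 156198
Sxy = Σxy − (Σx)(Σy)/n = 6259.21 − 5306.88 = 952.33
Syy = Σy² − (Σy)²/n = 44.3194 − 38.19848 = 6.12092
r = Sxy/√(Sxx·Syy) = 952.33/√(956075.46216) = 952.33/977.791114 = 0.973961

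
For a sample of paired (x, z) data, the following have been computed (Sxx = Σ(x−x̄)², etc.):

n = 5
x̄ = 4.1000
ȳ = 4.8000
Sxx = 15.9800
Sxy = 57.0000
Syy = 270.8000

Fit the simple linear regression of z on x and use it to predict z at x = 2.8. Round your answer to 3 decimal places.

0.163

b = Sxy/Sxx = 57/15.98 = 3.566959
a = ȳ − b·x̄ = 4.8 − 3.566959·4.1 = -9.824531
ŷ(2.8) = a + b·2.8 = -9.824531 + 3.566959·2.8 = 0.162954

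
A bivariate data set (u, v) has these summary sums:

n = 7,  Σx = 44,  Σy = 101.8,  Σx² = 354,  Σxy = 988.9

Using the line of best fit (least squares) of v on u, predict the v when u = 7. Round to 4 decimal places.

Sxx = Σx² − (Σx)²/n = 354 − 276.571429 = 77.428571
Sxy = Σxy − (Σx)(Σy)/n = 988.9 − 639.885714 = 349.014286
b = Sxy/Sxx = 349.014286/77.428571 = 4.507565
a = ȳ − b·x̄ = 14.542857 − 4.507565·6.285714 = -13.790406
ŷ(7) = a + b·7 = -13.790406 + 4.507565·7 = 17.762546

17.7625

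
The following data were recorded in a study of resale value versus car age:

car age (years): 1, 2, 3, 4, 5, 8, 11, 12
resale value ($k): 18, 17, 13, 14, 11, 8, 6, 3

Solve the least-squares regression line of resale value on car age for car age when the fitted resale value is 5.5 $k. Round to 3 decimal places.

n = 8, Σx = 46, Σy = 90, Σxy = 368, Σx² = 384
Sxx = Σx² − (Σx)²/n = 384 − 264.5 = 119.5
Sxy = Σxy − (Σx)(Σy)/n = 368 − 517.5 = -149.5
b = Sxy/Sxx = -149.5/119.5 = -1.251046
a = ȳ − b·x̄ = 11.25 − (-1.251046)·5.75 = 18.443515
Set a + b·x = 5.5: x = (5.5 − 18.443515) / (-1.251046) = 10.346154

10.346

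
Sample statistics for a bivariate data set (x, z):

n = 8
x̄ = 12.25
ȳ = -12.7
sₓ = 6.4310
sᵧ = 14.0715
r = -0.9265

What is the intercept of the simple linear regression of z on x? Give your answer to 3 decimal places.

b = r · sᵧ/sₓ = -0.9265 · 14.0715/6.431 = -2.02725
a = ȳ − b·x̄ = -12.7 − (-2.02725)·12.25 = 12.133812

12.134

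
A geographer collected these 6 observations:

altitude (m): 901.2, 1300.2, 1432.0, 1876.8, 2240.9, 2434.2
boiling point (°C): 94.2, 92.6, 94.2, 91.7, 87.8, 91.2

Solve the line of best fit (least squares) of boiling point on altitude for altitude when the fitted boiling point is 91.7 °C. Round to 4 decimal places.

n = 6, Σx = 10185.3, Σy = 551.7, Σxy = 931038.58, Σx² = 19022646.17
Sxx = Σx² − (Σx)²/n = 19022646.17 − 17290056.015 = 1732590.155
Sxy = Σxy − (Σx)(Σy)/n = 931038.58 − 936538.335 = -5499.755
b = Sxy/Sxx = -5499.755/1732590.155 = -0.003174
a = ȳ − b·x̄ = 91.95 − (-0.003174)·1697.55 = 97.338527
Set a + b·x = 91.7: x = (91.7 − 97.338527) / (-0.003174) = 1776.307606

1776.3076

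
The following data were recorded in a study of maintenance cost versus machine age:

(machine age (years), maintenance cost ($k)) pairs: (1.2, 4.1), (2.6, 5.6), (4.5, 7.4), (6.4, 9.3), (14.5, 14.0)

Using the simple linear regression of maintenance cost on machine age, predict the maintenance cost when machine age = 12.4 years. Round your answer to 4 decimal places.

12.8506

n = 5, Σx = 29.2, Σy = 40.4, Σxy = 315.3, Σx² = 279.66
Sxx = Σx² − (Σx)²/n = 279.66 − 170.528 = 109.132
Sxy = Σxy − (Σx)(Σy)/n = 315.3 − 235.936 = 79.364
b = Sxy/Sxx = 79.364/109.132 = 0.727229
a = ȳ − b·x̄ = 8.08 − 0.727229·5.84 = 3.832980
ŷ(12.4) = a + b·12.4 = 3.832980 + 0.727229·12.4 = 12.850625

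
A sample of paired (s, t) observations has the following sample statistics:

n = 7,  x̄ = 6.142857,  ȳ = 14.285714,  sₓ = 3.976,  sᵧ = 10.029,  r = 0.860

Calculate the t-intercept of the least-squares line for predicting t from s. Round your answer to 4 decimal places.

b = r · sᵧ/sₓ = 0.86 · 10.029/3.976 = 2.169251
a = ȳ − b·x̄ = 14.285714 − 2.169251·6.142857 = 0.960318

0.9603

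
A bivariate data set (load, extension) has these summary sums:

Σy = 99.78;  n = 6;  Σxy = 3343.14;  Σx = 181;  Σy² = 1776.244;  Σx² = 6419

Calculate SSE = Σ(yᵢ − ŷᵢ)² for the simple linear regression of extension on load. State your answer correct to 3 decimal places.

1.176

Sxx = Σx² − (Σx)²/n = 6419 − 5460.166667 = 958.833333
Sxy = Σxy − (Σx)(Σy)/n = 3343.14 − 3010.03 = 333.11
Syy = Σy² − (Σy)²/n = 1776.244 − 1659.3414 = 116.9026
b = Sxy/Sxx = 333.11/958.833333 = 0.347412
SSE = Syy − b·Sxy = 116.9026 − 0.347412·333.11 = 1.176260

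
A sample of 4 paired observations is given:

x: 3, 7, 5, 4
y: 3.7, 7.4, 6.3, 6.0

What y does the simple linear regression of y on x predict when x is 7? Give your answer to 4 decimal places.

n = 4, Σx = 19, Σy = 23.4, Σxy = 118.4, Σx² = 99
Sxx = Σx² − (Σx)²/n = 99 − 90.25 = 8.75
Sxy = Σxy − (Σx)(Σy)/n = 118.4 − 111.15 = 7.25
b = Sxy/Sxx = 7.25/8.75 = 0.828571
a = ȳ − b·x̄ = 5.85 − 0.828571·4.75 = 1.914286
ŷ(7) = a + b·7 = 1.914286 + 0.828571·7 = 7.714286

7.7143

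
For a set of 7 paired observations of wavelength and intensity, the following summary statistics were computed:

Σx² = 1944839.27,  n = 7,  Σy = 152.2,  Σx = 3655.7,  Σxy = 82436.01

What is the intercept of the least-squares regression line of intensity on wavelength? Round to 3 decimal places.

-21.450

Sxx = Σx² − (Σx)²/n = 1944839.27 − 1909163.212857 = 35676.057143
Sxy = Σxy − (Σx)(Σy)/n = 82436.01 − 79485.362857 = 2950.647143
b = Sxy/Sxx = 2950.647143/35676.057143 = 0.082707
a = ȳ − b·x̄ = 21.742857 − 0.082707·522.242857 = -21.450100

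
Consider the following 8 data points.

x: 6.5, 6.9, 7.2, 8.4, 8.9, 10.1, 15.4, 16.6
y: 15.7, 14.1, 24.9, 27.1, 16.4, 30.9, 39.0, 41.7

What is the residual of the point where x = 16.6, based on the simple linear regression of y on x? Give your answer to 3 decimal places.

-0.629

n = 8, Σx = 80, Σy = 209.8, Σxy = 2357.13, Σx² = 906.2
Sxx = Σx² − (Σx)²/n = 906.2 − 800 = 106.2
Sxy = Σxy − (Σx)(Σy)/n = 2357.13 − 2098 = 259.13
b = Sxy/Sxx = 259.13/106.2 = 2.440019
a = ȳ − b·x̄ = 26.225 − 2.440019·10 = 1.824812
ŷ(16.6) = 1.824812 + 2.440019·16.6 = 42.329124
residual = y − ŷ = 41.7 − 42.329124 = -0.629124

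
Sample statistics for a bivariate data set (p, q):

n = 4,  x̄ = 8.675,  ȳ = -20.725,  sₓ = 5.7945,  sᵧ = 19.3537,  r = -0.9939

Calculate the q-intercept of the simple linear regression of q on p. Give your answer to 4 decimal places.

b = r · sᵧ/sₓ = -0.9939 · 19.3537/5.7945 = -3.319638
a = ȳ − b·x̄ = -20.725 − (-3.319638)·8.675 = 8.072860

8.0729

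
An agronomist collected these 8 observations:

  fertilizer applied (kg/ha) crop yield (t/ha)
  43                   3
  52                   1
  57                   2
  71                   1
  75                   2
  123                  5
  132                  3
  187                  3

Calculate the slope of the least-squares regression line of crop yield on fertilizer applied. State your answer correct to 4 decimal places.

0.0136

n = 8, Σx = 740, Σy = 20, Σxy = 2088, Σx² = 85990
Sxx = Σx² − (Σx)²/n = 85990 − 68450 = 17540
Sxy = Σxy − (Σx)(Σy)/n = 2088 − 1850 = 238
b = Sxy/Sxx = 238/17540 = 0.013569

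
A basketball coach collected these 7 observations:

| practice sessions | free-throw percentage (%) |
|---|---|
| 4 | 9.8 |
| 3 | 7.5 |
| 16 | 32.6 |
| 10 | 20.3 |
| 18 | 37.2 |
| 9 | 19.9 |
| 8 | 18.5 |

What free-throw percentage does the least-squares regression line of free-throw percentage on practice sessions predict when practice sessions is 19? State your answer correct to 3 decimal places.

n = 7, Σx = 68, Σy = 145.8, Σxy = 1783, Σx² = 850
Sxx = Σx² − (Σx)²/n = 850 − 660.571429 = 189.428571
Sxy = Σxy − (Σx)(Σy)/n = 1783 − 1416.342857 = 366.657143
b = Sxy/Sxx = 366.657143/189.428571 = 1.935596
a = ȳ − b·x̄ = 20.828571 − 1.935596·9.714286 = 2.025641
ŷ(19) = a + b·19 = 2.025641 + 1.935596·19 = 38.801961

38.802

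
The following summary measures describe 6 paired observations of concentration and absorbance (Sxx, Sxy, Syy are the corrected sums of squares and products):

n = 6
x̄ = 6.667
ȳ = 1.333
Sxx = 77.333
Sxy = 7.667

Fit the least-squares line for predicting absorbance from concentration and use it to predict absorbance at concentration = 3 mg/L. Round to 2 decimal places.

b = Sxy/Sxx = 7.667/77.333 = 0.099143
a = ȳ − b·x̄ = 1.333 − 0.099143·6.667 = 0.672016
ŷ(3) = a + b·3 = 0.672016 + 0.099143·3 = 0.969444

0.97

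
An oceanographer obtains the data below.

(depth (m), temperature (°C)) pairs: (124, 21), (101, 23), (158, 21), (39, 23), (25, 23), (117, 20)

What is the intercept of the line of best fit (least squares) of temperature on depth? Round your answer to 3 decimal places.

n = 6, Σx = 564, Σy = 131, Σxy = 12057, Σx² = 66376
Sxx = Σx² − (Σx)²/n = 66376 − 53016 = 13360
Sxy = Σxy − (Σx)(Σy)/n = 12057 − 12314 = -257
b = Sxy/Sxx = -257/13360 = -0.019237
a = ȳ − b·x̄ = 21.833333 − (-0.019237)·94 = 23.641567

23.642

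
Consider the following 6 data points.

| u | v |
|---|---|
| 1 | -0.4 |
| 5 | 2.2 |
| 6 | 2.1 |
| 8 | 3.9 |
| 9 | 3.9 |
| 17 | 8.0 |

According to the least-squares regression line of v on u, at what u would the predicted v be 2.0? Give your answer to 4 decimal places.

5.1965

n = 6, Σx = 46, Σy = 19.7, Σxy = 225.5, Σx² = 496
Sxx = Σx² − (Σx)²/n = 496 − 352.666667 = 143.333333
Sxy = Σxy − (Σx)(Σy)/n = 225.5 − 151.033333 = 74.466667
b = Sxy/Sxx = 74.466667/143.333333 = 0.519535
a = ȳ − b·x̄ = 3.283333 − 0.519535·7.666667 = -0.699767
Set a + b·x = 2.0: x = (2.0 − (-0.699767)) / 0.519535 = 5.196509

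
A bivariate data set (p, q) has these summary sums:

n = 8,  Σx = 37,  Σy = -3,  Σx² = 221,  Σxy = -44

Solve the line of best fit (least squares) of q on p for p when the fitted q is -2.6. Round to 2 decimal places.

8.31

Sxx = Σx² − (Σx)²/n = 221 − 171.125 = 49.875
Sxy = Σxy − (Σx)(Σy)/n = -44 − (-13.875) = -30.125
b = Sxy/Sxx = -30.125/49.875 = -0.604010
a = ȳ − b·x̄ = -0.375 − (-0.604010)·4.625 = 2.418546
Set a + b·x = -2.6: x = (-2.6 − 2.418546) / (-0.604010) = 8.308714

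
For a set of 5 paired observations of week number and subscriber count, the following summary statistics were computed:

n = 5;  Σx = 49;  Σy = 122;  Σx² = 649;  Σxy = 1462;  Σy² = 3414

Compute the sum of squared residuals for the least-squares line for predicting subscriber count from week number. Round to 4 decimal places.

16.7678

Sxx = Σx² − (Σx)²/n = 649 − 480.2 = 168.8
Sxy = Σxy − (Σx)(Σy)/n = 1462 − 1195.6 = 266.4
Syy = Σy² − (Σy)²/n = 3414 − 2976.8 = 437.2
b = Sxy/Sxx = 266.4/168.8 = 1.578199
SSE = Syy − b·Sxy = 437.2 − 1.578199·266.4 = 16.767773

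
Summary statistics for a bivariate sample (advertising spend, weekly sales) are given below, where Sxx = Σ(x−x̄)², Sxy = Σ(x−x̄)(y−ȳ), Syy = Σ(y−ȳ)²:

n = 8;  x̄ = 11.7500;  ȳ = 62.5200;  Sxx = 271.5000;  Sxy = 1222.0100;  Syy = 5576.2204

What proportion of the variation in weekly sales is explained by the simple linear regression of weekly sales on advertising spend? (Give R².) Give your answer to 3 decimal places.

0.986

R² = Sxy²/(Sxx·Syy) = (1222.01)²/(271.5·5576.2204) = 0.986370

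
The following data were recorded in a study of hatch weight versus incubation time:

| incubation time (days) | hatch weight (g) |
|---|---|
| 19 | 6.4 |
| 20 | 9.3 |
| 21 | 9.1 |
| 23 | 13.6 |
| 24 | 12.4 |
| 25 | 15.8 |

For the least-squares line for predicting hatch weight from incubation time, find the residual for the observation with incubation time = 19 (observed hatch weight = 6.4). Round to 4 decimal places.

-0.5321

n = 6, Σx = 132, Σy = 66.6, Σxy = 1504.1, Σx² = 2932
Sxx = Σx² − (Σx)²/n = 2932 − 2904 = 28
Sxy = Σxy − (Σx)(Σy)/n = 1504.1 − 1465.2 = 38.9
b = Sxy/Sxx = 38.9/28 = 1.389286
a = ȳ − b·x̄ = 11.1 − 1.389286·22 = -19.464286
ŷ(19) = -19.464286 + 1.389286·19 = 6.932143
residual = y − ŷ = 6.4 − 6.932143 = -0.532143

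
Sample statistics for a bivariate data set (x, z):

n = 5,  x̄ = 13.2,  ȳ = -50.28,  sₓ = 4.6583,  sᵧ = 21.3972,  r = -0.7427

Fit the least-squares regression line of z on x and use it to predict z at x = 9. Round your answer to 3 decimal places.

b = r · sᵧ/sₓ = -0.7427 · 21.3972/4.6583 = -3.411481
a = ȳ − b·x̄ = -50.28 − (-3.411481)·13.2 = -5.248455
ŷ(9) = a + b·9 = -5.248455 + (-3.411481)·9 = -35.951781

-35.952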